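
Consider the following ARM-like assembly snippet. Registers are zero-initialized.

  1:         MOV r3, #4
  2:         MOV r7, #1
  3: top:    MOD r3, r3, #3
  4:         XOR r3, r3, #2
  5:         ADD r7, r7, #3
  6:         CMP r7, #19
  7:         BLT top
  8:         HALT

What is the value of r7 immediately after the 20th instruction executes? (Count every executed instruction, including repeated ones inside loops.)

13

r3=4
r7=1
r3=4%3=1
r3=1^2=3
r7=1+3=4
CMP r7, #19  (cmp 4,19)
BLT top: taken
r3=3%3=0
r3=0^2=2
r7=4+3=7
CMP r7, #19  (cmp 7,19)
BLT top: taken
r3=2%3=2
r3=2^2=0
r7=7+3=10
CMP r7, #19  (cmp 10,19)
BLT top: taken
r3=0%3=0
r3=0^2=2
r7=10+3=13
After step 20: r7 = 13.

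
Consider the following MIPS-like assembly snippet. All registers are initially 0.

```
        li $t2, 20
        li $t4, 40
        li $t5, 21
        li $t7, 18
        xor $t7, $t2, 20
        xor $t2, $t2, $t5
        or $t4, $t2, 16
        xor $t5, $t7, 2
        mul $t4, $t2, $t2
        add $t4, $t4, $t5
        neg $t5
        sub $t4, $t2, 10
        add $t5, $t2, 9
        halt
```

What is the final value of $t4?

-9

$t2=20
$t4=40
$t5=21
$t7=18
$t7=20^20=0
$t2=20^21=1
$t4=1|16=17
$t5=0^2=2
$t4=1*1=1
$t4=1+2=3
$t5=-(2)=-2
$t4=1-10=-9
$t5=1+9=10
halt.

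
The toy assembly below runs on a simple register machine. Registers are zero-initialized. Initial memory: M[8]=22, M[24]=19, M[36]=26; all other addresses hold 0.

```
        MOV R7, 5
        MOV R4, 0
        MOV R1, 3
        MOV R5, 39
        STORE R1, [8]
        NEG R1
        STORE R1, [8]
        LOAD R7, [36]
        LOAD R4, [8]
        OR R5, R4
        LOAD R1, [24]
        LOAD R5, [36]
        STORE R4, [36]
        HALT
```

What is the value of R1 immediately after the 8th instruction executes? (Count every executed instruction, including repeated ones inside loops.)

-3

R7=5
R4=0
R1=3
R5=39
STORE R1, [8] → M[8]=3
R1=-(3)=-3
STORE R1, [8] → M[8]=-3
R7=M[36]=26
After step 8: R1 = -3.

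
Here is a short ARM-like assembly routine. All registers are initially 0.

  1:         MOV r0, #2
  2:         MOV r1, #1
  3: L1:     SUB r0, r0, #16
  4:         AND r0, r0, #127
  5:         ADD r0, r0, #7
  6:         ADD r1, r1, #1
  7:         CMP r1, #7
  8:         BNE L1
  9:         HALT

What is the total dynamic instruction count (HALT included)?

MOV r0, #2 → r0=2
MOV r1, #1 → r1=1
SUB r0, r0, #16 → r0=2-16=-14
AND r0, r0, #127 → r0=(-14)&127=114
ADD r0, r0, #7 → r0=114+7=121
ADD r1, r1, #1 → r1=1+1=2
CMP r1, #7  (cmp 2,7)
BNE L1: taken
SUB r0, r0, #16 → r0=121-16=105
AND r0, r0, #127 → r0=105&127=105
ADD r0, r0, #7 → r0=105+7=112
ADD r1, r1, #1 → r1=2+1=3
CMP r1, #7  (cmp 3,7)
BNE L1: taken
SUB r0, r0, #16 → r0=112-16=96
AND r0, r0, #127 → r0=96&127=96
ADD r0, r0, #7 → r0=96+7=103
ADD r1, r1, #1 → r1=3+1=4
CMP r1, #7  (cmp 4,7)
BNE L1: taken
SUB r0, r0, #16 → r0=103-16=87
AND r0, r0, #127 → r0=87&127=87
ADD r0, r0, #7 → r0=87+7=94
ADD r1, r1, #1 → r1=4+1=5
CMP r1, #7  (cmp 5,7)
BNE L1: taken
SUB r0, r0, #16 → r0=94-16=78
AND r0, r0, #127 → r0=78&127=78
ADD r0, r0, #7 → r0=78+7=85
ADD r1, r1, #1 → r1=5+1=6
CMP r1, #7  (cmp 6,7)
BNE L1: taken
SUB r0, r0, #16 → r0=85-16=69
AND r0, r0, #127 → r0=69&127=69
ADD r0, r0, #7 → r0=69+7=76
ADD r1, r1, #1 → r1=6+1=7
CMP r1, #7  (cmp 7,7)
BNE L1: not taken
halt.
Total executed instructions: 39.

39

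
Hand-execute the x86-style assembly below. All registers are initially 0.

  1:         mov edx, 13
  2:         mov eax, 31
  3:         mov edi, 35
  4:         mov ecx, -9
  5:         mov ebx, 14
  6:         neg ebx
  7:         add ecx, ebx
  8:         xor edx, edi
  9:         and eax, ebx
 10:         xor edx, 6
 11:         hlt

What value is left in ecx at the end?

edx=13
eax=31
edi=35
ecx=-9
ebx=14
ebx=-(14)=-14
ecx=(-9)+(-14)=-23
edx=13^35=46
eax=31&(-14)=18
edx=46^6=40
halt.

-23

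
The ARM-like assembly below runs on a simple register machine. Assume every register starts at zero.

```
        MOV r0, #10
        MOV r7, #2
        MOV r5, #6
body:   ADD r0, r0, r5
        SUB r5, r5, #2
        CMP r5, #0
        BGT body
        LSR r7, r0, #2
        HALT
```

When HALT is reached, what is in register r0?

r0=10
r7=2
r5=6
r0=10+6=16
r5=6-2=4
CMP r5, #0  (cmp 4,0)
BGT body: taken
r0=16+4=20
r5=4-2=2
CMP r5, #0  (cmp 2,0)
BGT body: taken
r0=20+2=22
r5=2-2=0
CMP r5, #0  (cmp 0,0)
BGT body: not taken
r7=22>>2=5
halt.

22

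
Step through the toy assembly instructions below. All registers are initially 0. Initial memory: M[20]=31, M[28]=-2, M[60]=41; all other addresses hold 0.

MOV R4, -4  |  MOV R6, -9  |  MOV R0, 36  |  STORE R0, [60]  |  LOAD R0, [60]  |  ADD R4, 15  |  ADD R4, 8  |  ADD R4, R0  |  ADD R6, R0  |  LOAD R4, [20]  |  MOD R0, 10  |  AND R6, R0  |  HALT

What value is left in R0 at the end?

6

after MOV R4, -4: R4=-4
after MOV R6, -9: R6=-9
after MOV R0, 36: R0=36
STORE R0, [60] → M[60]=36
after LOAD R0, [60]: R0=M[60]=36
after ADD R4, 15: R4=(-4)+15=11
after ADD R4, 8: R4=11+8=19
after ADD R4, R0: R4=19+36=55
after ADD R6, R0: R6=(-9)+36=27
after LOAD R4, [20]: R4=M[20]=31
after MOD R0, 10: R0=36%10=6
after AND R6, R0: R6=27&6=2
halt.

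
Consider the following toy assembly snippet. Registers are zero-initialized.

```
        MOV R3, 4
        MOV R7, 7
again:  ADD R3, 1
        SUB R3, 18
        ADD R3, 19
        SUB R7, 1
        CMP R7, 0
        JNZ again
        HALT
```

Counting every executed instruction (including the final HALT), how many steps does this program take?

R3=4
R7=7
R3=4+1=5
R3=5-18=-13
R3=(-13)+19=6
R7=7-1=6
CMP R7, 0  (cmp 6,0)
JNZ again: taken
R3=6+1=7
R3=7-18=-11
R3=(-11)+19=8
R7=6-1=5
CMP R7, 0  (cmp 5,0)
JNZ again: taken
R3=8+1=9
R3=9-18=-9
R3=(-9)+19=10
R7=5-1=4
CMP R7, 0  (cmp 4,0)
JNZ again: taken
R3=10+1=11
R3=11-18=-7
R3=(-7)+19=12
R7=4-1=3
CMP R7, 0  (cmp 3,0)
JNZ again: taken
R3=12+1=13
R3=13-18=-5
R3=(-5)+19=14
R7=3-1=2
CMP R7, 0  (cmp 2,0)
JNZ again: taken
R3=14+1=15
R3=15-18=-3
R3=(-3)+19=16
R7=2-1=1
CMP R7, 0  (cmp 1,0)
JNZ again: taken
R3=16+1=17
R3=17-18=-1
R3=(-1)+19=18
R7=1-1=0
CMP R7, 0  (cmp 0,0)
JNZ again: not taken
halt.
Total executed instructions: 45.

45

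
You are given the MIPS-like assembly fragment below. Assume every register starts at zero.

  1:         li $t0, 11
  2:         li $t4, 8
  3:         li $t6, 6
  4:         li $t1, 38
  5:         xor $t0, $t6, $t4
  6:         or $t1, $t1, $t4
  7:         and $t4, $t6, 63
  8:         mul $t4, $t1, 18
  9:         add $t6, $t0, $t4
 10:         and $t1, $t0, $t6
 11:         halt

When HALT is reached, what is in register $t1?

10

li $t0, 11 → $t0=11
li $t4, 8 → $t4=8
li $t6, 6 → $t6=6
li $t1, 38 → $t1=38
xor $t0, $t6, $t4 → $t0=6^8=14
or $t1, $t1, $t4 → $t1=38|8=46
and $t4, $t6, 63 → $t4=6&63=6
mul $t4, $t1, 18 → $t4=46*18=828
add $t6, $t0, $t4 → $t6=14+828=842
and $t1, $t0, $t6 → $t1=14&842=10
halt.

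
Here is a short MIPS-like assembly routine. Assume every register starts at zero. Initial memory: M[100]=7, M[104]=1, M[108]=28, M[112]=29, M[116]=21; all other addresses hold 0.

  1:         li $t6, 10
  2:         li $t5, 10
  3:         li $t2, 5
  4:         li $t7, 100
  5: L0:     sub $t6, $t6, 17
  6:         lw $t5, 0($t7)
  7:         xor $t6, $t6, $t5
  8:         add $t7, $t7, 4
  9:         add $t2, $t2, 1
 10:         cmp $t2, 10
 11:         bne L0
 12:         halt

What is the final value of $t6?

-113

after li $t6, 10: $t6=10
after li $t5, 10: $t5=10
after li $t2, 5: $t2=5
after li $t7, 100: $t7=100
after sub $t6, $t6, 17: $t6=10-17=-7
after lw $t5, 0($t7): $t5=M[100]=7
after xor $t6, $t6, $t5: $t6=(-7)^7=-2
after add $t7, $t7, 4: $t7=100+4=104
after add $t2, $t2, 1: $t2=5+1=6
cmp $t2, 10  (cmp 6,10)
bne L0: taken
after sub $t6, $t6, 17: $t6=(-2)-17=-19
after lw $t5, 0($t7): $t5=M[104]=1
after xor $t6, $t6, $t5: $t6=(-19)^1=-20
after add $t7, $t7, 4: $t7=104+4=108
after add $t2, $t2, 1: $t2=6+1=7
cmp $t2, 10  (cmp 7,10)
bne L0: taken
after sub $t6, $t6, 17: $t6=(-20)-17=-37
after lw $t5, 0($t7): $t5=M[108]=28
after xor $t6, $t6, $t5: $t6=(-37)^28=-57
after add $t7, $t7, 4: $t7=108+4=112
after add $t2, $t2, 1: $t2=7+1=8
cmp $t2, 10  (cmp 8,10)
bne L0: taken
after sub $t6, $t6, 17: $t6=(-57)-17=-74
after lw $t5, 0($t7): $t5=M[112]=29
after xor $t6, $t6, $t5: $t6=(-74)^29=-85
after add $t7, $t7, 4: $t7=112+4=116
after add $t2, $t2, 1: $t2=8+1=9
cmp $t2, 10  (cmp 9,10)
bne L0: taken
after sub $t6, $t6, 17: $t6=(-85)-17=-102
after lw $t5, 0($t7): $t5=M[116]=21
after xor $t6, $t6, $t5: $t6=(-102)^21=-113
after add $t7, $t7, 4: $t7=116+4=120
after add $t2, $t2, 1: $t2=9+1=10
cmp $t2, 10  (cmp 10,10)
bne L0: not taken
halt.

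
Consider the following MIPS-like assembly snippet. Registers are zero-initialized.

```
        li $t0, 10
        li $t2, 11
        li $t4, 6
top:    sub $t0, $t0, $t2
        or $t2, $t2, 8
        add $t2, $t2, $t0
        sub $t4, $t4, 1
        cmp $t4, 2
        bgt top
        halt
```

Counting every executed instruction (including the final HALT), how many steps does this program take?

28

after li $t0, 10: $t0=10
after li $t2, 11: $t2=11
after li $t4, 6: $t4=6
after sub $t0, $t0, $t2: $t0=10-11=-1
after or $t2, $t2, 8: $t2=11|8=11
after add $t2, $t2, $t0: $t2=11+(-1)=10
after sub $t4, $t4, 1: $t4=6-1=5
cmp $t4, 2  (cmp 5,2)
bgt top: taken
after sub $t0, $t0, $t2: $t0=(-1)-10=-11
after or $t2, $t2, 8: $t2=10|8=10
after add $t2, $t2, $t0: $t2=10+(-11)=-1
after sub $t4, $t4, 1: $t4=5-1=4
cmp $t4, 2  (cmp 4,2)
bgt top: taken
after sub $t0, $t0, $t2: $t0=(-11)-(-1)=-10
after or $t2, $t2, 8: $t2=(-1)|8=-1
after add $t2, $t2, $t0: $t2=(-1)+(-10)=-11
after sub $t4, $t4, 1: $t4=4-1=3
cmp $t4, 2  (cmp 3,2)
bgt top: taken
after sub $t0, $t0, $t2: $t0=(-10)-(-11)=1
after or $t2, $t2, 8: $t2=(-11)|8=-3
after add $t2, $t2, $t0: $t2=(-3)+1=-2
after sub $t4, $t4, 1: $t4=3-1=2
cmp $t4, 2  (cmp 2,2)
bgt top: not taken
halt.
Total executed instructions: 28.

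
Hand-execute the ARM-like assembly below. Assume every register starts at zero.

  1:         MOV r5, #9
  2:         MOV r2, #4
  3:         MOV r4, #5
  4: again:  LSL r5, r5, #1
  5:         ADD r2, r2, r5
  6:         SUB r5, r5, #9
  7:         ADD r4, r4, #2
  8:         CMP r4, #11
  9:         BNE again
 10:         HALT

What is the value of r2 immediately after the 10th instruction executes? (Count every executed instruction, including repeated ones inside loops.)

22

after MOV r5, #9: r5=9
after MOV r2, #4: r2=4
after MOV r4, #5: r4=5
after LSL r5, r5, #1: r5=9<<1=18
after ADD r2, r2, r5: r2=4+18=22
after SUB r5, r5, #9: r5=18-9=9
after ADD r4, r4, #2: r4=5+2=7
CMP r4, #11  (cmp 7,11)
BNE again: taken
after LSL r5, r5, #1: r5=9<<1=18
After step 10: r2 = 22.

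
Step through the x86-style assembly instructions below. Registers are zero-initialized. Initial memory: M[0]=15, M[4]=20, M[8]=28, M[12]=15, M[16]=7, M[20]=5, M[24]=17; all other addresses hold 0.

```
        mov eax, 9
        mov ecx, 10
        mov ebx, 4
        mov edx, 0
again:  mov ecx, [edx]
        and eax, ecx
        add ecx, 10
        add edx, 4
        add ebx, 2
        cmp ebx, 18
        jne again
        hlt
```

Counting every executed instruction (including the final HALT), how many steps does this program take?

eax=9
ecx=10
ebx=4
edx=0
ecx=M[0]=15
eax=9&15=9
ecx=15+10=25
edx=0+4=4
ebx=4+2=6
cmp ebx, 18  (cmp 6,18)
jne again: taken
ecx=M[4]=20
eax=9&20=0
ecx=20+10=30
edx=4+4=8
ebx=6+2=8
cmp ebx, 18  (cmp 8,18)
jne again: taken
ecx=M[8]=28
eax=0&28=0
ecx=28+10=38
edx=8+4=12
ebx=8+2=10
cmp ebx, 18  (cmp 10,18)
jne again: taken
ecx=M[12]=15
eax=0&15=0
ecx=15+10=25
edx=12+4=16
ebx=10+2=12
cmp ebx, 18  (cmp 12,18)
jne again: taken
ecx=M[16]=7
eax=0&7=0
ecx=7+10=17
edx=16+4=20
ebx=12+2=14
cmp ebx, 18  (cmp 14,18)
jne again: taken
ecx=M[20]=5
eax=0&5=0
ecx=5+10=15
edx=20+4=24
ebx=14+2=16
cmp ebx, 18  (cmp 16,18)
jne again: taken
ecx=M[24]=17
eax=0&17=0
ecx=17+10=27
edx=24+4=28
ebx=16+2=18
cmp ebx, 18  (cmp 18,18)
jne again: not taken
halt.
Total executed instructions: 54.

54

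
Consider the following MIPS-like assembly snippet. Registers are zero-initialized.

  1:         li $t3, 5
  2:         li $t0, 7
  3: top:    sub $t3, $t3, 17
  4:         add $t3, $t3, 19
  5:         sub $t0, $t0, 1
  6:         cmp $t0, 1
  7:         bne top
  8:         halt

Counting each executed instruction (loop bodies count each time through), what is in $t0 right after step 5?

after li $t3, 5: $t3=5
after li $t0, 7: $t0=7
after sub $t3, $t3, 17: $t3=5-17=-12
after add $t3, $t3, 19: $t3=(-12)+19=7
after sub $t0, $t0, 1: $t0=7-1=6
After step 5: $t0 = 6.

6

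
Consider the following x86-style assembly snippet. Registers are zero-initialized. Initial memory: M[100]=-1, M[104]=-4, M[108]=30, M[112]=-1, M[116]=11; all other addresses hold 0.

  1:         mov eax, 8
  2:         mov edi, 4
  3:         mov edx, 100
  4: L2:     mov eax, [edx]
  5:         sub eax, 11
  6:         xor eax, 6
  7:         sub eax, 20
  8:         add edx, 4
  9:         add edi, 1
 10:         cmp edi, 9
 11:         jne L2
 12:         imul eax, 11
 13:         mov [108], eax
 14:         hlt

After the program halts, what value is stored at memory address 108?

mov eax, 8 → eax=8
mov edi, 4 → edi=4
mov edx, 100 → edx=100
mov eax, [edx] → eax=M[100]=-1
sub eax, 11 → eax=(-1)-11=-12
xor eax, 6 → eax=(-12)^6=-14
sub eax, 20 → eax=(-14)-20=-34
add edx, 4 → edx=100+4=104
add edi, 1 → edi=4+1=5
cmp edi, 9  (cmp 5,9)
jne L2: taken
mov eax, [edx] → eax=M[104]=-4
sub eax, 11 → eax=(-4)-11=-15
xor eax, 6 → eax=(-15)^6=-9
sub eax, 20 → eax=(-9)-20=-29
add edx, 4 → edx=104+4=108
add edi, 1 → edi=5+1=6
cmp edi, 9  (cmp 6,9)
jne L2: taken
mov eax, [edx] → eax=M[108]=30
sub eax, 11 → eax=30-11=19
xor eax, 6 → eax=19^6=21
sub eax, 20 → eax=21-20=1
add edx, 4 → edx=108+4=112
add edi, 1 → edi=6+1=7
cmp edi, 9  (cmp 7,9)
jne L2: taken
mov eax, [edx] → eax=M[112]=-1
sub eax, 11 → eax=(-1)-11=-12
xor eax, 6 → eax=(-12)^6=-14
sub eax, 20 → eax=(-14)-20=-34
add edx, 4 → edx=112+4=116
add edi, 1 → edi=7+1=8
cmp edi, 9  (cmp 8,9)
jne L2: taken
mov eax, [edx] → eax=M[116]=11
sub eax, 11 → eax=11-11=0
xor eax, 6 → eax=0^6=6
sub eax, 20 → eax=6-20=-14
add edx, 4 → edx=116+4=120
add edi, 1 → edi=8+1=9
cmp edi, 9  (cmp 9,9)
jne L2: not taken
imul eax, 11 → eax=(-14)*11=-154
mov [108], eax → M[108]=-154
halt.

-154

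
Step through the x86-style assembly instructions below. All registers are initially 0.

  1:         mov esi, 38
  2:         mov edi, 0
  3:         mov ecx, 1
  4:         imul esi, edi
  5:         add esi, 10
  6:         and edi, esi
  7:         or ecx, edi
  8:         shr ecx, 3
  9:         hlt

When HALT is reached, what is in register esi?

10

mov esi, 38 → esi=38
mov edi, 0 → edi=0
mov ecx, 1 → ecx=1
imul esi, edi → esi=38*0=0
add esi, 10 → esi=0+10=10
and edi, esi → edi=0&10=0
or ecx, edi → ecx=1|0=1
shr ecx, 3 → ecx=1>>3=0
halt.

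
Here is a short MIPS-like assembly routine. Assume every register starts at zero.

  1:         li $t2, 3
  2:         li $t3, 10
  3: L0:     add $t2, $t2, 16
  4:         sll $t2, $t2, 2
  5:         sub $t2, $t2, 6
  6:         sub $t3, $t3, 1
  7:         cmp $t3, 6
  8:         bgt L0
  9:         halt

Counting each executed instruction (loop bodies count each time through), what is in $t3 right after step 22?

7

after li $t2, 3: $t2=3
after li $t3, 10: $t3=10
after add $t2, $t2, 16: $t2=3+16=19
after sll $t2, $t2, 2: $t2=19<<2=76
after sub $t2, $t2, 6: $t2=76-6=70
after sub $t3, $t3, 1: $t3=10-1=9
cmp $t3, 6  (cmp 9,6)
bgt L0: taken
after add $t2, $t2, 16: $t2=70+16=86
after sll $t2, $t2, 2: $t2=86<<2=344
after sub $t2, $t2, 6: $t2=344-6=338
after sub $t3, $t3, 1: $t3=9-1=8
cmp $t3, 6  (cmp 8,6)
bgt L0: taken
after add $t2, $t2, 16: $t2=338+16=354
after sll $t2, $t2, 2: $t2=354<<2=1416
after sub $t2, $t2, 6: $t2=1416-6=1410
after sub $t3, $t3, 1: $t3=8-1=7
cmp $t3, 6  (cmp 7,6)
bgt L0: taken
after add $t2, $t2, 16: $t2=1410+16=1426
after sll $t2, $t2, 2: $t2=1426<<2=5704
After step 22: $t3 = 7.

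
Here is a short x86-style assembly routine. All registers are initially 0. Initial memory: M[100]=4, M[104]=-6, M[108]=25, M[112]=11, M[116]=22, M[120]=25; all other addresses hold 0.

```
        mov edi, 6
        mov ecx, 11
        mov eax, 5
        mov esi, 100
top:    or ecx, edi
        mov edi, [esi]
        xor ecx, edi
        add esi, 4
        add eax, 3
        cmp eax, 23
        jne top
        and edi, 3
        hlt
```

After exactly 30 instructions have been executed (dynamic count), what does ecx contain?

edi=6
ecx=11
eax=5
esi=100
ecx=11|6=15
edi=M[100]=4
ecx=15^4=11
esi=100+4=104
eax=5+3=8
cmp eax, 23  (cmp 8,23)
jne top: taken
ecx=11|4=15
edi=M[104]=-6
ecx=15^(-6)=-11
esi=104+4=108
eax=8+3=11
cmp eax, 23  (cmp 11,23)
jne top: taken
ecx=(-11)|(-6)=-1
edi=M[108]=25
ecx=(-1)^25=-26
esi=108+4=112
eax=11+3=14
cmp eax, 23  (cmp 14,23)
jne top: taken
ecx=(-26)|25=-1
edi=M[112]=11
ecx=(-1)^11=-12
esi=112+4=116
eax=14+3=17
After step 30: ecx = -12.

-12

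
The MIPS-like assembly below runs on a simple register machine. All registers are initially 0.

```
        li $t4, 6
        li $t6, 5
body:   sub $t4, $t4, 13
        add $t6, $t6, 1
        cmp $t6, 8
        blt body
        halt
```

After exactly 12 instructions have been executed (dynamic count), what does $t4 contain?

$t4=6
$t6=5
$t4=6-13=-7
$t6=5+1=6
cmp $t6, 8  (cmp 6,8)
blt body: taken
$t4=(-7)-13=-20
$t6=6+1=7
cmp $t6, 8  (cmp 7,8)
blt body: taken
$t4=(-20)-13=-33
$t6=7+1=8
After step 12: $t4 = -33.

-33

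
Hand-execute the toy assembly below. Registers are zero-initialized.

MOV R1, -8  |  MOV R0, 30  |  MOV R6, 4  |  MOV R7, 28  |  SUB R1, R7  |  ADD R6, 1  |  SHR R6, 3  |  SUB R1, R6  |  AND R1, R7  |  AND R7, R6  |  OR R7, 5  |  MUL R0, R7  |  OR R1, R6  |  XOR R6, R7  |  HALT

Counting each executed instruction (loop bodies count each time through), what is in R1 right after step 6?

-36

R1=-8
R0=30
R6=4
R7=28
R1=(-8)-28=-36
R6=4+1=5
After step 6: R1 = -36.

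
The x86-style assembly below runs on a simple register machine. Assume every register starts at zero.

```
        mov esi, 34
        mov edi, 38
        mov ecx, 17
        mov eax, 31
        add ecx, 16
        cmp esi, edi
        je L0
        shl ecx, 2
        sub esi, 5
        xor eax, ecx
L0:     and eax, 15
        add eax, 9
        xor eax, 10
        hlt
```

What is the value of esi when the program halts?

mov esi, 34 → esi=34
mov edi, 38 → edi=38
mov ecx, 17 → ecx=17
mov eax, 31 → eax=31
add ecx, 16 → ecx=17+16=33
cmp esi, edi  (cmp 34,38)
je L0: not taken
shl ecx, 2 → ecx=33<<2=132
sub esi, 5 → esi=34-5=29
xor eax, ecx → eax=31^132=155
and eax, 15 → eax=155&15=11
add eax, 9 → eax=11+9=20
xor eax, 10 → eax=20^10=30
halt.

29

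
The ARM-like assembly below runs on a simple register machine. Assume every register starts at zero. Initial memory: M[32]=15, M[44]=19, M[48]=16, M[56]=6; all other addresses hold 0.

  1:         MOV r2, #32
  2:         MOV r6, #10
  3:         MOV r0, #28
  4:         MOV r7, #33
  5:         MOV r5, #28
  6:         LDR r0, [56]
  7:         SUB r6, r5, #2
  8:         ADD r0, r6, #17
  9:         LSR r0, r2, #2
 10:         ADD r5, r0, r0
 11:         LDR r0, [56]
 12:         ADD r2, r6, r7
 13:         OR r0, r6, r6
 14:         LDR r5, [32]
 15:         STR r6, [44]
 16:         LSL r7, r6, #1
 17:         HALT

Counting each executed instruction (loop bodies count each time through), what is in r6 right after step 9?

26

after MOV r2, #32: r2=32
after MOV r6, #10: r6=10
after MOV r0, #28: r0=28
after MOV r7, #33: r7=33
after MOV r5, #28: r5=28
after LDR r0, [56]: r0=M[56]=6
after SUB r6, r5, #2: r6=28-2=26
after ADD r0, r6, #17: r0=26+17=43
after LSR r0, r2, #2: r0=32>>2=8
After step 9: r6 = 26.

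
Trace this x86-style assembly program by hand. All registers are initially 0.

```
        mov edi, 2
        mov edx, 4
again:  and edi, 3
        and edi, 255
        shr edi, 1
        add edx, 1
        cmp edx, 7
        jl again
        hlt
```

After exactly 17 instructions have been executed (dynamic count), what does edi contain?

edi=2
edx=4
edi=2&3=2
edi=2&255=2
edi=2>>1=1
edx=4+1=5
cmp edx, 7  (cmp 5,7)
jl again: taken
edi=1&3=1
edi=1&255=1
edi=1>>1=0
edx=5+1=6
cmp edx, 7  (cmp 6,7)
jl again: taken
edi=0&3=0
edi=0&255=0
edi=0>>1=0
After step 17: edi = 0.

0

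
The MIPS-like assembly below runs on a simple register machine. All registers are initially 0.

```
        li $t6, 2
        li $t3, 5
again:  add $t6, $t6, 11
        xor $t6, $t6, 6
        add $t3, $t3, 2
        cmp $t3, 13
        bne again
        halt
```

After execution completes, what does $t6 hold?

46

$t6=2
$t3=5
$t6=2+11=13
$t6=13^6=11
$t3=5+2=7
cmp $t3, 13  (cmp 7,13)
bne again: taken
$t6=11+11=22
$t6=22^6=16
$t3=7+2=9
cmp $t3, 13  (cmp 9,13)
bne again: taken
$t6=16+11=27
$t6=27^6=29
$t3=9+2=11
cmp $t3, 13  (cmp 11,13)
bne again: taken
$t6=29+11=40
$t6=40^6=46
$t3=11+2=13
cmp $t3, 13  (cmp 13,13)
bne again: not taken
halt.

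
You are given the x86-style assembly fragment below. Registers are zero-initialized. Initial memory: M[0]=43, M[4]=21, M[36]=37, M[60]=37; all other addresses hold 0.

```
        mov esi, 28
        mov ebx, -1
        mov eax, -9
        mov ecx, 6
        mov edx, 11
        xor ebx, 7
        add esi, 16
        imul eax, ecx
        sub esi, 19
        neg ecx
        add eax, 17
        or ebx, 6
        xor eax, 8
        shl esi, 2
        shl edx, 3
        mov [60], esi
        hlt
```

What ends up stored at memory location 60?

100

after mov esi, 28: esi=28
after mov ebx, -1: ebx=-1
after mov eax, -9: eax=-9
after mov ecx, 6: ecx=6
after mov edx, 11: edx=11
after xor ebx, 7: ebx=(-1)^7=-8
after add esi, 16: esi=28+16=44
after imul eax, ecx: eax=(-9)*6=-54
after sub esi, 19: esi=44-19=25
after neg ecx: ecx=-(6)=-6
after add eax, 17: eax=(-54)+17=-37
after or ebx, 6: ebx=(-8)|6=-2
after xor eax, 8: eax=(-37)^8=-45
after shl esi, 2: esi=25<<2=100
after shl edx, 3: edx=11<<3=88
mov [60], esi → M[60]=100
halt.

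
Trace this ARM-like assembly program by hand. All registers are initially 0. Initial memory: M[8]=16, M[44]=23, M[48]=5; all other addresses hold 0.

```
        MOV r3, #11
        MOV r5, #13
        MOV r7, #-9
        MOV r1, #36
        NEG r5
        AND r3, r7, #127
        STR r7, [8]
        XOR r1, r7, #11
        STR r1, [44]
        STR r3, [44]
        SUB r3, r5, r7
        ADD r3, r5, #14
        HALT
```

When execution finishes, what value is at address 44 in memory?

after MOV r3, #11: r3=11
after MOV r5, #13: r5=13
after MOV r7, #-9: r7=-9
after MOV r1, #36: r1=36
after NEG r5: r5=-(13)=-13
after AND r3, r7, #127: r3=(-9)&127=119
STR r7, [8] → M[8]=-9
after XOR r1, r7, #11: r1=(-9)^11=-4
STR r1, [44] → M[44]=-4
STR r3, [44] → M[44]=119
after SUB r3, r5, r7: r3=(-13)-(-9)=-4
after ADD r3, r5, #14: r3=(-13)+14=1
halt.

119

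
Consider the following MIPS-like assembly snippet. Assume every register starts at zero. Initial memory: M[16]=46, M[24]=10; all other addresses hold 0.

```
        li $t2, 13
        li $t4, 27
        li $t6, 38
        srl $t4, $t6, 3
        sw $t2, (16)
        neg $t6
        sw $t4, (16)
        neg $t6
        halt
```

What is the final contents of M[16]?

4

li $t2, 13 → $t2=13
li $t4, 27 → $t4=27
li $t6, 38 → $t6=38
srl $t4, $t6, 3 → $t4=38>>3=4
sw $t2, (16) → M[16]=13
neg $t6 → $t6=-(38)=-38
sw $t4, (16) → M[16]=4
neg $t6 → $t6=-(-38)=38
halt.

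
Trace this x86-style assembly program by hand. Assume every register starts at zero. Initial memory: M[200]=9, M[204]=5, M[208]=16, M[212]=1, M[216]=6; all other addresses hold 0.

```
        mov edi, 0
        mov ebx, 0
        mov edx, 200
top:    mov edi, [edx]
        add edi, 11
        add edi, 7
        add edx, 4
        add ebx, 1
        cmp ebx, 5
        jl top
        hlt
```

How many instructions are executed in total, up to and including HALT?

after mov edi, 0: edi=0
after mov ebx, 0: ebx=0
after mov edx, 200: edx=200
after mov edi, [edx]: edi=M[200]=9
after add edi, 11: edi=9+11=20
after add edi, 7: edi=20+7=27
after add edx, 4: edx=200+4=204
after add ebx, 1: ebx=0+1=1
cmp ebx, 5  (cmp 1,5)
jl top: taken
after mov edi, [edx]: edi=M[204]=5
after add edi, 11: edi=5+11=16
after add edi, 7: edi=16+7=23
after add edx, 4: edx=204+4=208
after add ebx, 1: ebx=1+1=2
cmp ebx, 5  (cmp 2,5)
jl top: taken
after mov edi, [edx]: edi=M[208]=16
after add edi, 11: edi=16+11=27
after add edi, 7: edi=27+7=34
after add edx, 4: edx=208+4=212
after add ebx, 1: ebx=2+1=3
cmp ebx, 5  (cmp 3,5)
jl top: taken
after mov edi, [edx]: edi=M[212]=1
after add edi, 11: edi=1+11=12
after add edi, 7: edi=12+7=19
after add edx, 4: edx=212+4=216
after add ebx, 1: ebx=3+1=4
cmp ebx, 5  (cmp 4,5)
jl top: taken
after mov edi, [edx]: edi=M[216]=6
after add edi, 11: edi=6+11=17
after add edi, 7: edi=17+7=24
after add edx, 4: edx=216+4=220
after add ebx, 1: ebx=4+1=5
cmp ebx, 5  (cmp 5,5)
jl top: not taken
halt.
Total executed instructions: 39.

39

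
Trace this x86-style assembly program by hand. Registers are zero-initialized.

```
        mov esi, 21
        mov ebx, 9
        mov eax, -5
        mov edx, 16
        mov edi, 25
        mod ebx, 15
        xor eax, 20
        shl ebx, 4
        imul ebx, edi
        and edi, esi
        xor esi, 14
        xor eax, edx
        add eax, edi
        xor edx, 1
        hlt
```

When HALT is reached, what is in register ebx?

esi=21
ebx=9
eax=-5
edx=16
edi=25
ebx=9%15=9
eax=(-5)^20=-17
ebx=9<<4=144
ebx=144*25=3600
edi=25&21=17
esi=21^14=27
eax=(-17)^16=-1
eax=(-1)+17=16
edx=16^1=17
halt.

3600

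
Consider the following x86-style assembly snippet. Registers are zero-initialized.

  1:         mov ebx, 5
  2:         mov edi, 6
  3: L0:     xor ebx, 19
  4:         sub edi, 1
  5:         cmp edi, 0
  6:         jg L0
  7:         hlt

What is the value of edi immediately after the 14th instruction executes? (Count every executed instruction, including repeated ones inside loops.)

3

after mov ebx, 5: ebx=5
after mov edi, 6: edi=6
after xor ebx, 19: ebx=5^19=22
after sub edi, 1: edi=6-1=5
cmp edi, 0  (cmp 5,0)
jg L0: taken
after xor ebx, 19: ebx=22^19=5
after sub edi, 1: edi=5-1=4
cmp edi, 0  (cmp 4,0)
jg L0: taken
after xor ebx, 19: ebx=5^19=22
after sub edi, 1: edi=4-1=3
cmp edi, 0  (cmp 3,0)
jg L0: taken
After step 14: edi = 3.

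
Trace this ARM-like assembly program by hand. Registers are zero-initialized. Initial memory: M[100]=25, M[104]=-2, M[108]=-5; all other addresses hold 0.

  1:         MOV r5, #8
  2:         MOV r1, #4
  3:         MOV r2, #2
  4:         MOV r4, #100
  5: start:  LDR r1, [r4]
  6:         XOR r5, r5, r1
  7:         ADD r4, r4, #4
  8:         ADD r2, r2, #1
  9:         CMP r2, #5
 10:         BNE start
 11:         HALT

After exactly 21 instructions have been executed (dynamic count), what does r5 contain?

r5=8
r1=4
r2=2
r4=100
r1=M[100]=25
r5=8^25=17
r4=100+4=104
r2=2+1=3
CMP r2, #5  (cmp 3,5)
BNE start: taken
r1=M[104]=-2
r5=17^(-2)=-17
r4=104+4=108
r2=3+1=4
CMP r2, #5  (cmp 4,5)
BNE start: taken
r1=M[108]=-5
r5=(-17)^(-5)=20
r4=108+4=112
r2=4+1=5
CMP r2, #5  (cmp 5,5)
After step 21: r5 = 20.

20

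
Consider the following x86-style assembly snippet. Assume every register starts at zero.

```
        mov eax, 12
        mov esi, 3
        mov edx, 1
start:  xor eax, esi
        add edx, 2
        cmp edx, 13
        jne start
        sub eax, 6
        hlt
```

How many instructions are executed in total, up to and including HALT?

after mov eax, 12: eax=12
after mov esi, 3: esi=3
after mov edx, 1: edx=1
after xor eax, esi: eax=12^3=15
after add edx, 2: edx=1+2=3
cmp edx, 13  (cmp 3,13)
jne start: taken
after xor eax, esi: eax=15^3=12
after add edx, 2: edx=3+2=5
cmp edx, 13  (cmp 5,13)
jne start: taken
after xor eax, esi: eax=12^3=15
after add edx, 2: edx=5+2=7
cmp edx, 13  (cmp 7,13)
jne start: taken
after xor eax, esi: eax=15^3=12
after add edx, 2: edx=7+2=9
cmp edx, 13  (cmp 9,13)
jne start: taken
after xor eax, esi: eax=12^3=15
after add edx, 2: edx=9+2=11
cmp edx, 13  (cmp 11,13)
jne start: taken
after xor eax, esi: eax=15^3=12
after add edx, 2: edx=11+2=13
cmp edx, 13  (cmp 13,13)
jne start: not taken
after sub eax, 6: eax=12-6=6
halt.
Total executed instructions: 29.

29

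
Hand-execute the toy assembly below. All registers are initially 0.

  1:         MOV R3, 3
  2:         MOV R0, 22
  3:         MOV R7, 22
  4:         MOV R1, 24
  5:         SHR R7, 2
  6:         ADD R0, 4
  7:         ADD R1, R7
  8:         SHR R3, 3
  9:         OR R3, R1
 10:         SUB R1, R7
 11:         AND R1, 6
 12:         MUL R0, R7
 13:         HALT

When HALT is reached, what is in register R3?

MOV R3, 3 → R3=3
MOV R0, 22 → R0=22
MOV R7, 22 → R7=22
MOV R1, 24 → R1=24
SHR R7, 2 → R7=22>>2=5
ADD R0, 4 → R0=22+4=26
ADD R1, R7 → R1=24+5=29
SHR R3, 3 → R3=3>>3=0
OR R3, R1 → R3=0|29=29
SUB R1, R7 → R1=29-5=24
AND R1, 6 → R1=24&6=0
MUL R0, R7 → R0=26*5=130
halt.

29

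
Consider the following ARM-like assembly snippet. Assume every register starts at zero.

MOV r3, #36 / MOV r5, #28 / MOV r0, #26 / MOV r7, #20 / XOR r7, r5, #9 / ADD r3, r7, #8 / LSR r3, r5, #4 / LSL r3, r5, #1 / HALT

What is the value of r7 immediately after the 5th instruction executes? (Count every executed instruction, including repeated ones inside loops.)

21

r3=36
r5=28
r0=26
r7=20
r7=28^9=21
After step 5: r7 = 21.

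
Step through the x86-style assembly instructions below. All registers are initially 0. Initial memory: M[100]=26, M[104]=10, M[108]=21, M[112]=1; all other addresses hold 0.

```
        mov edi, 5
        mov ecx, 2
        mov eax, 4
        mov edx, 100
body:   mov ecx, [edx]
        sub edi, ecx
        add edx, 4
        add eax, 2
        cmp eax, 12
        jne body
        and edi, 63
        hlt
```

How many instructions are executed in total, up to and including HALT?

edi=5
ecx=2
eax=4
edx=100
ecx=M[100]=26
edi=5-26=-21
edx=100+4=104
eax=4+2=6
cmp eax, 12  (cmp 6,12)
jne body: taken
ecx=M[104]=10
edi=(-21)-10=-31
edx=104+4=108
eax=6+2=8
cmp eax, 12  (cmp 8,12)
jne body: taken
ecx=M[108]=21
edi=(-31)-21=-52
edx=108+4=112
eax=8+2=10
cmp eax, 12  (cmp 10,12)
jne body: taken
ecx=M[112]=1
edi=(-52)-1=-53
edx=112+4=116
eax=10+2=12
cmp eax, 12  (cmp 12,12)
jne body: not taken
edi=(-53)&63=11
halt.
Total executed instructions: 30.

30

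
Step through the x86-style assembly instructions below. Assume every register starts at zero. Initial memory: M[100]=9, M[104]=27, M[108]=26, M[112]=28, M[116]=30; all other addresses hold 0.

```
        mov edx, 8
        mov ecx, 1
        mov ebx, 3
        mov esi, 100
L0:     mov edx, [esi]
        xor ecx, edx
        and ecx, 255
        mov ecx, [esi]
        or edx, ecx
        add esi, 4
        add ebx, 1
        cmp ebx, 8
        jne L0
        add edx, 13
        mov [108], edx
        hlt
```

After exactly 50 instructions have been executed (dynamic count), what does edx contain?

mov edx, 8 → edx=8
mov ecx, 1 → ecx=1
mov ebx, 3 → ebx=3
mov esi, 100 → esi=100
mov edx, [esi] → edx=M[100]=9
xor ecx, edx → ecx=1^9=8
and ecx, 255 → ecx=8&255=8
mov ecx, [esi] → ecx=M[100]=9
or edx, ecx → edx=9|9=9
add esi, 4 → esi=100+4=104
add ebx, 1 → ebx=3+1=4
cmp ebx, 8  (cmp 4,8)
jne L0: taken
mov edx, [esi] → edx=M[104]=27
xor ecx, edx → ecx=9^27=18
and ecx, 255 → ecx=18&255=18
mov ecx, [esi] → ecx=M[104]=27
or edx, ecx → edx=27|27=27
add esi, 4 → esi=104+4=108
add ebx, 1 → ebx=4+1=5
cmp ebx, 8  (cmp 5,8)
jne L0: taken
mov edx, [esi] → edx=M[108]=26
xor ecx, edx → ecx=27^26=1
and ecx, 255 → ecx=1&255=1
mov ecx, [esi] → ecx=M[108]=26
or edx, ecx → edx=26|26=26
add esi, 4 → esi=108+4=112
add ebx, 1 → ebx=5+1=6
cmp ebx, 8  (cmp 6,8)
jne L0: taken
mov edx, [esi] → edx=M[112]=28
xor ecx, edx → ecx=26^28=6
and ecx, 255 → ecx=6&255=6
mov ecx, [esi] → ecx=M[112]=28
or edx, ecx → edx=28|28=28
add esi, 4 → esi=112+4=116
add ebx, 1 → ebx=6+1=7
cmp ebx, 8  (cmp 7,8)
jne L0: taken
mov edx, [esi] → edx=M[116]=30
xor ecx, edx → ecx=28^30=2
and ecx, 255 → ecx=2&255=2
mov ecx, [esi] → ecx=M[116]=30
or edx, ecx → edx=30|30=30
add esi, 4 → esi=116+4=120
add ebx, 1 → ebx=7+1=8
cmp ebx, 8  (cmp 8,8)
jne L0: not taken
add edx, 13 → edx=30+13=43
After step 50: edx = 43.

43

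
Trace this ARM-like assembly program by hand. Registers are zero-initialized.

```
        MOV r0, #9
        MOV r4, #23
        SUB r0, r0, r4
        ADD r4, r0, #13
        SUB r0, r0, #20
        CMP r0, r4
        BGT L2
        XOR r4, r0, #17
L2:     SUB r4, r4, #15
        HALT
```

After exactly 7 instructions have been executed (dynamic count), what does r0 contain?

-34

MOV r0, #9 → r0=9
MOV r4, #23 → r4=23
SUB r0, r0, r4 → r0=9-23=-14
ADD r4, r0, #13 → r4=(-14)+13=-1
SUB r0, r0, #20 → r0=(-14)-20=-34
CMP r0, r4  (cmp -34,-1)
BGT L2: not taken
After step 7: r0 = -34.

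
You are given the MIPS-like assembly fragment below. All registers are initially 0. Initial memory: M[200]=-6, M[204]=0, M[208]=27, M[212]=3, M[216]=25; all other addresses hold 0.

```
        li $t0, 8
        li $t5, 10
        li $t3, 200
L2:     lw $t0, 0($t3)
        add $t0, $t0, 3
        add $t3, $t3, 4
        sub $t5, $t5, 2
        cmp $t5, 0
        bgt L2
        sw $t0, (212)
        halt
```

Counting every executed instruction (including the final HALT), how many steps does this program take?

$t0=8
$t5=10
$t3=200
$t0=M[200]=-6
$t0=(-6)+3=-3
$t3=200+4=204
$t5=10-2=8
cmp $t5, 0  (cmp 8,0)
bgt L2: taken
$t0=M[204]=0
$t0=0+3=3
$t3=204+4=208
$t5=8-2=6
cmp $t5, 0  (cmp 6,0)
bgt L2: taken
$t0=M[208]=27
$t0=27+3=30
$t3=208+4=212
$t5=6-2=4
cmp $t5, 0  (cmp 4,0)
bgt L2: taken
$t0=M[212]=3
$t0=3+3=6
$t3=212+4=216
$t5=4-2=2
cmp $t5, 0  (cmp 2,0)
bgt L2: taken
$t0=M[216]=25
$t0=25+3=28
$t3=216+4=220
$t5=2-2=0
cmp $t5, 0  (cmp 0,0)
bgt L2: not taken
sw $t0, (212) → M[212]=28
halt.
Total executed instructions: 35.

35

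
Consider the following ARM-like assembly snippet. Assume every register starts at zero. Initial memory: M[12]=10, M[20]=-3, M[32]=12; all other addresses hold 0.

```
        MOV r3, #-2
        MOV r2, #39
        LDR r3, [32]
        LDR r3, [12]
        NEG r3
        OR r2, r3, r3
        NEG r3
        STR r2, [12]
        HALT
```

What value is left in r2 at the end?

MOV r3, #-2 → r3=-2
MOV r2, #39 → r2=39
LDR r3, [32] → r3=M[32]=12
LDR r3, [12] → r3=M[12]=10
NEG r3 → r3=-(10)=-10
OR r2, r3, r3 → r2=(-10)|(-10)=-10
NEG r3 → r3=-(-10)=10
STR r2, [12] → M[12]=-10
halt.

-10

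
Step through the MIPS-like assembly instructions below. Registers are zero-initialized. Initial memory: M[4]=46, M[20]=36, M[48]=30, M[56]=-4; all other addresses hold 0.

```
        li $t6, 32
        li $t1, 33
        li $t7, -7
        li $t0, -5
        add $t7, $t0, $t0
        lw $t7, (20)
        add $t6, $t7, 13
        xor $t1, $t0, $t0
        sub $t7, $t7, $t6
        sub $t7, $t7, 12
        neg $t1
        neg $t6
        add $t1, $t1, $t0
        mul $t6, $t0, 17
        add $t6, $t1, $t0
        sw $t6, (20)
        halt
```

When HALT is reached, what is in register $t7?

-25

$t6=32
$t1=33
$t7=-7
$t0=-5
$t7=(-5)+(-5)=-10
$t7=M[20]=36
$t6=36+13=49
$t1=(-5)^(-5)=0
$t7=36-49=-13
$t7=(-13)-12=-25
$t1=-(0)=0
$t6=-(49)=-49
$t1=0+(-5)=-5
$t6=(-5)*17=-85
$t6=(-5)+(-5)=-10
sw $t6, (20) → M[20]=-10
halt.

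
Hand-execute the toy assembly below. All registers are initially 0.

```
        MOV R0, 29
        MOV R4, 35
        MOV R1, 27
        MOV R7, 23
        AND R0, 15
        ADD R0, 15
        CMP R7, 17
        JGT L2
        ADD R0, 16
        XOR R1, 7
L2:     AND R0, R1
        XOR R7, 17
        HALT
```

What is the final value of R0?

24

R0=29
R4=35
R1=27
R7=23
R0=29&15=13
R0=13+15=28
CMP R7, 17  (cmp 23,17)
JGT L2: taken
R0=28&27=24
R7=23^17=6
halt.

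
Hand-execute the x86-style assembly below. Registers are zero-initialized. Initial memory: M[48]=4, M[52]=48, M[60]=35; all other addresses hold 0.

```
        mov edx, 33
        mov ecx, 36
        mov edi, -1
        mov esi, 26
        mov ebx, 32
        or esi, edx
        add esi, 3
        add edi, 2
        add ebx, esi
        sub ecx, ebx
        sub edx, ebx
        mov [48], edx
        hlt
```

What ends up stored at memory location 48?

after mov edx, 33: edx=33
after mov ecx, 36: ecx=36
after mov edi, -1: edi=-1
after mov esi, 26: esi=26
after mov ebx, 32: ebx=32
after or esi, edx: esi=26|33=59
after add esi, 3: esi=59+3=62
after add edi, 2: edi=(-1)+2=1
after add ebx, esi: ebx=32+62=94
after sub ecx, ebx: ecx=36-94=-58
after sub edx, ebx: edx=33-94=-61
mov [48], edx → M[48]=-61
halt.

-61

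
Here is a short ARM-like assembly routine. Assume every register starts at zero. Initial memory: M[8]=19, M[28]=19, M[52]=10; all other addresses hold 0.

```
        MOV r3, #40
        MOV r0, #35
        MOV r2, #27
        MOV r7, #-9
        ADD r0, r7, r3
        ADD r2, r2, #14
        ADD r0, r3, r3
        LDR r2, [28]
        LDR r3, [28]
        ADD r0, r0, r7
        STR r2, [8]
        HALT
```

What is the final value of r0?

after MOV r3, #40: r3=40
after MOV r0, #35: r0=35
after MOV r2, #27: r2=27
after MOV r7, #-9: r7=-9
after ADD r0, r7, r3: r0=(-9)+40=31
after ADD r2, r2, #14: r2=27+14=41
after ADD r0, r3, r3: r0=40+40=80
after LDR r2, [28]: r2=M[28]=19
after LDR r3, [28]: r3=M[28]=19
after ADD r0, r0, r7: r0=80+(-9)=71
STR r2, [8] → M[8]=19
halt.

71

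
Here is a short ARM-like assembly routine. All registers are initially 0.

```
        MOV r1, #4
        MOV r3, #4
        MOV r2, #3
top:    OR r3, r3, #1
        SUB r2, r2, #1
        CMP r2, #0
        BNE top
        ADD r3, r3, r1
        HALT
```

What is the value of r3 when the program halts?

after MOV r1, #4: r1=4
after MOV r3, #4: r3=4
after MOV r2, #3: r2=3
after OR r3, r3, #1: r3=4|1=5
after SUB r2, r2, #1: r2=3-1=2
CMP r2, #0  (cmp 2,0)
BNE top: taken
after OR r3, r3, #1: r3=5|1=5
after SUB r2, r2, #1: r2=2-1=1
CMP r2, #0  (cmp 1,0)
BNE top: taken
after OR r3, r3, #1: r3=5|1=5
after SUB r2, r2, #1: r2=1-1=0
CMP r2, #0  (cmp 0,0)
BNE top: not taken
after ADD r3, r3, r1: r3=5+4=9
halt.

9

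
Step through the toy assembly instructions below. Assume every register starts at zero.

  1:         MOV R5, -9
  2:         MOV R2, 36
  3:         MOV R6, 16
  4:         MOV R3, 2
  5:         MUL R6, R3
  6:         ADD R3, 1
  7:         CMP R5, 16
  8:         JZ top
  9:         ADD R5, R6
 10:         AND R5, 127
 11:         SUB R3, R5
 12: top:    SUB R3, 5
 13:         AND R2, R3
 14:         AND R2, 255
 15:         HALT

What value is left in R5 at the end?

23

R5=-9
R2=36
R6=16
R3=2
R6=16*2=32
R3=2+1=3
CMP R5, 16  (cmp -9,16)
JZ top: not taken
R5=(-9)+32=23
R5=23&127=23
R3=3-23=-20
R3=(-20)-5=-25
R2=36&(-25)=36
R2=36&255=36
halt.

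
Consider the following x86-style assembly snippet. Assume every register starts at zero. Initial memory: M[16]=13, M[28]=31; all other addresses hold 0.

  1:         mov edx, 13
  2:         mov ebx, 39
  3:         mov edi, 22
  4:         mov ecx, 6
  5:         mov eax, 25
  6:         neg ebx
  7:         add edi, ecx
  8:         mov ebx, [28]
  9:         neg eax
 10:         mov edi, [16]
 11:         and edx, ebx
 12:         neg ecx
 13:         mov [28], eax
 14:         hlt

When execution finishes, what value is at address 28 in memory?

mov edx, 13 → edx=13
mov ebx, 39 → ebx=39
mov edi, 22 → edi=22
mov ecx, 6 → ecx=6
mov eax, 25 → eax=25
neg ebx → ebx=-(39)=-39
add edi, ecx → edi=22+6=28
mov ebx, [28] → ebx=M[28]=31
neg eax → eax=-(25)=-25
mov edi, [16] → edi=M[16]=13
and edx, ebx → edx=13&31=13
neg ecx → ecx=-(6)=-6
mov [28], eax → M[28]=-25
halt.

-25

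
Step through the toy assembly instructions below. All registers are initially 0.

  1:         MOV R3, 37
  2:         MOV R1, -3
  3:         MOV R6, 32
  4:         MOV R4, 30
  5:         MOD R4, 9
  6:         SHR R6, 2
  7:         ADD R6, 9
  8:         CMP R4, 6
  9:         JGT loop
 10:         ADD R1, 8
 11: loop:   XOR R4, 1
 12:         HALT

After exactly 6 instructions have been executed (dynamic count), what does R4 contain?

MOV R3, 37 → R3=37
MOV R1, -3 → R1=-3
MOV R6, 32 → R6=32
MOV R4, 30 → R4=30
MOD R4, 9 → R4=30%9=3
SHR R6, 2 → R6=32>>2=8
After step 6: R4 = 3.

3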